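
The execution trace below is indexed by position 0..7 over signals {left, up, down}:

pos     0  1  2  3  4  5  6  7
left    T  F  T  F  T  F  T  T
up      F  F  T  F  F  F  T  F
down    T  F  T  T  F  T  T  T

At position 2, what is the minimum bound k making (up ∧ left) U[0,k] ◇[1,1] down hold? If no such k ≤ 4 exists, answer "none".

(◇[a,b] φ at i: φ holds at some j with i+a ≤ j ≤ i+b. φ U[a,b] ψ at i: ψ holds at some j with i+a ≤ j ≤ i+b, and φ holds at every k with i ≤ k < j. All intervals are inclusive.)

0

Need earliest j ≥ 2 with ◇[1,1] down, and (up ∧ left) at every k in [2,j-1].
  j=2: rhs holds (empty prefix). k = 0.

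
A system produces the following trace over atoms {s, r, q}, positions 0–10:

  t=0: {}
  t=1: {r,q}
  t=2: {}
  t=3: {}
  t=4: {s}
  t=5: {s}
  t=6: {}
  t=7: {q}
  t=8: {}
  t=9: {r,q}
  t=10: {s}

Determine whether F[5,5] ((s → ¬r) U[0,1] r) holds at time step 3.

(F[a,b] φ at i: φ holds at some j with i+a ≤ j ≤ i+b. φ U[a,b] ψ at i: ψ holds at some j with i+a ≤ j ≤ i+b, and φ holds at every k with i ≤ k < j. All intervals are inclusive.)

Check ((s → ¬r) U[0,1] r) at each j in [8,8]:
  j=8: holds
Found at j=8 → formula holds.

True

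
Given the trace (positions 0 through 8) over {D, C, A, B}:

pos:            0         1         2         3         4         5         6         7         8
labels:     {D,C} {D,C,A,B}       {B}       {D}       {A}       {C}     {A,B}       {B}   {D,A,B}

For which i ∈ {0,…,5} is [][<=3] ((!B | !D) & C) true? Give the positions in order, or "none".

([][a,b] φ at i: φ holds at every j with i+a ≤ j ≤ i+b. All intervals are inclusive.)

Evaluate at each i in [0,5]:
  i=0: ✗ (fails at j=1)
  i=1: ✗ (fails at j=1)
  i=2: ✗ (fails at j=2)
  i=3: ✗ (fails at j=3)
  i=4: ✗ (fails at j=4)
  i=5: ✗ (fails at j=6)

none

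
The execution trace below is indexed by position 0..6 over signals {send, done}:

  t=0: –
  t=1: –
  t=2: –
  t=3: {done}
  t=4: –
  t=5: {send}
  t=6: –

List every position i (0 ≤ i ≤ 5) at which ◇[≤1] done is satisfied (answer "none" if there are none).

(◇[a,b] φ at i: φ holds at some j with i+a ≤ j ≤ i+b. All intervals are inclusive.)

2, 3

Evaluate at each i in [0,5]:
  i=0: ✗ (none in [0,1])
  i=1: ✗ (none in [1,2])
  i=2: ✓ (witness j=3)
  i=3: ✓ (witness j=3)
  i=4: ✗ (none in [4,5])
  i=5: ✗ (none in [5,6])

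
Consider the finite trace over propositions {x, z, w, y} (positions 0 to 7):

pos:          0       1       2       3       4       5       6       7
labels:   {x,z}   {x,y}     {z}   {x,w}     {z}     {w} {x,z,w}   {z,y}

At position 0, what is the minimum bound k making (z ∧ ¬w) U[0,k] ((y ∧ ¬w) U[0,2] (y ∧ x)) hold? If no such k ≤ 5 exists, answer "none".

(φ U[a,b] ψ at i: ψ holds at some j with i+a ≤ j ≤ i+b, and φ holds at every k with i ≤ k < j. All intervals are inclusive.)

Need earliest j ≥ 0 with ((y ∧ ¬w) U[0,2] (y ∧ x)), and (z ∧ ¬w) at every k in [0,j-1].
  j=0: rhs fails.
  j=1: rhs holds; lhs holds on [0,0]. k = 1.

1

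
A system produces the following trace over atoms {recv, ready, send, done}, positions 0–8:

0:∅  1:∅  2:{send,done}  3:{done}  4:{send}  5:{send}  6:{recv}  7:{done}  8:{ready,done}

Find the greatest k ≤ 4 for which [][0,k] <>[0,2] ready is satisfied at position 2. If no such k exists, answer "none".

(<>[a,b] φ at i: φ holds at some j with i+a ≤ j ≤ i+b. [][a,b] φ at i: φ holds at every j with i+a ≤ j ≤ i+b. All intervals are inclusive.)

none

<>[0,2] ready must hold from j=2 onward; find where it first fails.
  j=2: fails → no k works.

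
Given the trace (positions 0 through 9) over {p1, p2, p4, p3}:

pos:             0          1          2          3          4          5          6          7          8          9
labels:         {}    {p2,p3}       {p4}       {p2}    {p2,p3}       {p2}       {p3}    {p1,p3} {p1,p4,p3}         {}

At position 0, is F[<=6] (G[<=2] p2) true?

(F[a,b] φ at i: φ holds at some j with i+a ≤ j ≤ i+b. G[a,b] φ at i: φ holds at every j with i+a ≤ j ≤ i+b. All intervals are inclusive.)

Holds

Check G[<=2] p2 at each j in [0,6]:
  j=0: fails at 0
  j=1: fails at 2
  j=2: fails at 2
  j=3: holds on [3,5]
  j=4: fails at 6
  j=5: fails at 6
  j=6: fails at 6
Found at j=3 → formula holds.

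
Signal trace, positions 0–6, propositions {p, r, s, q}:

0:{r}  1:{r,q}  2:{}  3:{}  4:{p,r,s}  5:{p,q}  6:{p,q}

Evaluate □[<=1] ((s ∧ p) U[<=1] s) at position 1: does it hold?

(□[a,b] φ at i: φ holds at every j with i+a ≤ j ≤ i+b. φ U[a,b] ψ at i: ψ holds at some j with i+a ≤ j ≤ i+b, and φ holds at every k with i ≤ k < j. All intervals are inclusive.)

Does not hold

Check ((s ∧ p) U[<=1] s) at every j in [1,2]:
  j=1: fails
  j=2: fails
Fails at j=1 → formula fails.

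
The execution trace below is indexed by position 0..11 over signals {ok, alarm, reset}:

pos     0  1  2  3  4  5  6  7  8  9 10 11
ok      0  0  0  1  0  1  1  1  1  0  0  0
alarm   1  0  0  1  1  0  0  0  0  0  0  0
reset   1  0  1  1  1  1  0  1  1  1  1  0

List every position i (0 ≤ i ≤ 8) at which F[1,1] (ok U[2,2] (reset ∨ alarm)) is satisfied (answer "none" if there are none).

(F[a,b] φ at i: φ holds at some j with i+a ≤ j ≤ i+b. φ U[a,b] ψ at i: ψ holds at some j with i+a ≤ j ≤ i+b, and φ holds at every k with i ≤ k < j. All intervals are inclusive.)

Evaluate at each i in [0,8]:
  i=0: ✗ (none in [1,1])
  i=1: ✗ (none in [2,2])
  i=2: ✗ (none in [3,3])
  i=3: ✗ (none in [4,4])
  i=4: ✓ (witness j=5)
  i=5: ✓ (witness j=6)
  i=6: ✓ (witness j=7)
  i=7: ✗ (none in [8,8])
  i=8: ✗ (none in [9,9])

4, 5, 6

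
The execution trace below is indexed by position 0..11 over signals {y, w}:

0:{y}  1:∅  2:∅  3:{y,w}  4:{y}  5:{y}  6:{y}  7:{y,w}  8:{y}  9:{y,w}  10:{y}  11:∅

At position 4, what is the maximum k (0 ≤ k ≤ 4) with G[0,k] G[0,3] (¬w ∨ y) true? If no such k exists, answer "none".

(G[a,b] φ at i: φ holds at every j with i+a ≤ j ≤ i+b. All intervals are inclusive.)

G[0,3] (¬w ∨ y) must hold from j=4 onward; find where it first fails.
  j=4: holds
  j=5: holds
  j=6: holds
  j=7: holds
  j=8: holds
Holds through j=8; largest k = 4.

4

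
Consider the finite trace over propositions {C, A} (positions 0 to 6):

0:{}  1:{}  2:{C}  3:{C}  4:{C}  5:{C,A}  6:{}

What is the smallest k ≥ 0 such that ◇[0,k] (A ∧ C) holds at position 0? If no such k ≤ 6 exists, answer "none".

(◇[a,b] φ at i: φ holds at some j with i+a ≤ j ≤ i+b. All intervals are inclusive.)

Scan j = 0,1,… for (A ∧ C):
  j=0: fails
  j=1: fails
  j=2: fails
  j=3: fails
  j=4: fails
  j=5: holds
First hit at j=5, so smallest k = 5-0 = 5.

5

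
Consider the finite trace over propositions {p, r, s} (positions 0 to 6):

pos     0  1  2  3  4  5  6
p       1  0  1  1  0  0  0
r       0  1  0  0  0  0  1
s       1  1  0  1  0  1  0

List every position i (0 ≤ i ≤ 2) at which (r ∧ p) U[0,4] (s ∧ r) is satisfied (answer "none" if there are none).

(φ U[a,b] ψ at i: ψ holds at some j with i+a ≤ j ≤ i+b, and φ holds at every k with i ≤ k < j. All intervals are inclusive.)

Evaluate at each i in [0,2]:
  i=0: ✗ (lhs fails at k=0 before rhs at j=1)
  i=1: ✓ (rhs at j=1)
  i=2: ✗ (no rhs in [2,6])

1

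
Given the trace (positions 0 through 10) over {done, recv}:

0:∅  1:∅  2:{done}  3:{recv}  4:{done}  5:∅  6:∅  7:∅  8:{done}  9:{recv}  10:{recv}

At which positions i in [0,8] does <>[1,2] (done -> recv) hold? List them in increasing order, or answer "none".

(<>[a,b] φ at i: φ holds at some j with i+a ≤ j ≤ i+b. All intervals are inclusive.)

0, 1, 2, 3, 4, 5, 6, 7, 8

Evaluate at each i in [0,8]:
  i=0: ✓ (witness j=1)
  i=1: ✓ (witness j=3)
  i=2: ✓ (witness j=3)
  i=3: ✓ (witness j=5)
  i=4: ✓ (witness j=5)
  i=5: ✓ (witness j=6)
  i=6: ✓ (witness j=7)
  i=7: ✓ (witness j=9)
  i=8: ✓ (witness j=9)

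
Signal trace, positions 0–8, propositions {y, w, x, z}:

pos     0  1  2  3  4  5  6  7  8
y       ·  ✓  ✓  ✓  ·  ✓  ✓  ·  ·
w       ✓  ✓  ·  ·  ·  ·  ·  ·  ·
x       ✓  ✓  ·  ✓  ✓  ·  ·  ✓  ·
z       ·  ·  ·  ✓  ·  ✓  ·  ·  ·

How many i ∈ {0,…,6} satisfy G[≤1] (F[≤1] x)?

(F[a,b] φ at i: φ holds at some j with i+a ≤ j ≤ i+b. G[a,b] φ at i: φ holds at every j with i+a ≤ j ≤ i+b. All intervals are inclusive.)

Evaluate at each i in [0,6]:
  i=0: ✓ (all of [0,1])
  i=1: ✓ (all of [1,2])
  i=2: ✓ (all of [2,3])
  i=3: ✓ (all of [3,4])
  i=4: ✗ (fails at j=5)
  i=5: ✗ (fails at j=5)
  i=6: ✓ (all of [6,7])
Positions where it holds: {0, 1, 2, 3, 6} → 5.

5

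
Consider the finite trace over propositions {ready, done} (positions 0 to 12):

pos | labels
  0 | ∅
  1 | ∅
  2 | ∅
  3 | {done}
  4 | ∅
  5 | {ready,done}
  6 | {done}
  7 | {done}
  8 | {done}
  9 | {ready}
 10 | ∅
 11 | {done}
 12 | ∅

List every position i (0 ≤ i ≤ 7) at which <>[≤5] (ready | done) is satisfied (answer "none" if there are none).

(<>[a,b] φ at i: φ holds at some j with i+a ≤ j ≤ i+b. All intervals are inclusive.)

0, 1, 2, 3, 4, 5, 6, 7

Evaluate at each i in [0,7]:
  i=0: ✓ (witness j=3)
  i=1: ✓ (witness j=3)
  i=2: ✓ (witness j=3)
  i=3: ✓ (witness j=3)
  i=4: ✓ (witness j=5)
  i=5: ✓ (witness j=5)
  i=6: ✓ (witness j=6)
  i=7: ✓ (witness j=7)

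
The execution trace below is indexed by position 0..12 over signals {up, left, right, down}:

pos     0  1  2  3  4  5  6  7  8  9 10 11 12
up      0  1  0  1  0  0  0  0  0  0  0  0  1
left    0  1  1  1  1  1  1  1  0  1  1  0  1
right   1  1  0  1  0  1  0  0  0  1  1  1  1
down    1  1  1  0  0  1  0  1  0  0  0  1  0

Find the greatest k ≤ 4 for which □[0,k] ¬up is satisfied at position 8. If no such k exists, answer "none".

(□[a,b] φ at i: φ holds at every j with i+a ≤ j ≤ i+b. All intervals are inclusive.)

3

¬up must hold from j=8 onward; find where it first fails.
  j=8: holds
  j=9: holds
  j=10: holds
  j=11: holds
  j=12: fails
Holds on [8,11], so largest k = 3.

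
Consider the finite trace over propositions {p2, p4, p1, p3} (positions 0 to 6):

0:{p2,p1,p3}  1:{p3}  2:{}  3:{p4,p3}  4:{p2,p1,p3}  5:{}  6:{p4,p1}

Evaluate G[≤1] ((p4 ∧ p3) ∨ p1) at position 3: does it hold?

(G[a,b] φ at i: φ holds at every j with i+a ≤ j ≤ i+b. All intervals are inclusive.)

Yes

Check ((p4 ∧ p3) ∨ p1) at every j in [3,4]:
  j=3: true
  j=4: true
All positions satisfy it → formula holds.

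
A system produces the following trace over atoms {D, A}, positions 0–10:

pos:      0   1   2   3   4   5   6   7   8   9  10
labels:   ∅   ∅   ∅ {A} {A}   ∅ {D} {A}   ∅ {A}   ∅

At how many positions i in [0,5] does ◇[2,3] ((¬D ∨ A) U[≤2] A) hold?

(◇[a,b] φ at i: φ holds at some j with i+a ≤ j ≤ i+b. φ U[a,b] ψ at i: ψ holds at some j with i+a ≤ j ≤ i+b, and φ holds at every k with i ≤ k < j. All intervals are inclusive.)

5

Evaluate at each i in [0,5]:
  i=0: ✓ (witness j=2)
  i=1: ✓ (witness j=3)
  i=2: ✓ (witness j=4)
  i=3: ✗ (none in [5,6])
  i=4: ✓ (witness j=7)
  i=5: ✓ (witness j=7)
Positions where it holds: {0, 1, 2, 4, 5} → 5.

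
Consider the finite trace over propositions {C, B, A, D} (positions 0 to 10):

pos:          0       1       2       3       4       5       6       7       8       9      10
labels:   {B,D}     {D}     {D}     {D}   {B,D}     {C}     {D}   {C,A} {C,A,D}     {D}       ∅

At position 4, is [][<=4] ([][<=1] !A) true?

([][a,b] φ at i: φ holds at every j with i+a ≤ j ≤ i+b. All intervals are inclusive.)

False

Check [][<=1] !A at every j in [4,8]:
  j=4: holds on [4,5]
  j=5: holds on [5,6]
  j=6: fails at 7
  j=7: fails at 7
  j=8: fails at 8
Fails at j=6 → formula fails.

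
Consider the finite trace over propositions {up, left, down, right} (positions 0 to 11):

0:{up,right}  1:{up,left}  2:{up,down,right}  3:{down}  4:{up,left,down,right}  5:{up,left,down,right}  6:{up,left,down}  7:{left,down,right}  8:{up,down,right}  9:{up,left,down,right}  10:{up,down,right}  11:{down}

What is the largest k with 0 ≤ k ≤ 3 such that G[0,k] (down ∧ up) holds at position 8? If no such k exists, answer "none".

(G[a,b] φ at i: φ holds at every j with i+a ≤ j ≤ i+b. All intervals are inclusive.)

(down ∧ up) must hold from j=8 onward; find where it first fails.
  j=8: holds
  j=9: holds
  j=10: holds
  j=11: fails
Holds on [8,10], so largest k = 2.

2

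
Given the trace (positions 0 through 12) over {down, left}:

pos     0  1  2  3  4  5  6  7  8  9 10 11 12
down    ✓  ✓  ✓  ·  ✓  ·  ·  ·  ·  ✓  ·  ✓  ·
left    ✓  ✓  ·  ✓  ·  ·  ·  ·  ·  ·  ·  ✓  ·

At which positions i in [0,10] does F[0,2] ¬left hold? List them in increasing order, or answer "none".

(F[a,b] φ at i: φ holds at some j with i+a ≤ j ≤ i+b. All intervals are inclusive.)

0, 1, 2, 3, 4, 5, 6, 7, 8, 9, 10

Evaluate at each i in [0,10]:
  i=0: ✓ (witness j=2)
  i=1: ✓ (witness j=2)
  i=2: ✓ (witness j=2)
  i=3: ✓ (witness j=4)
  i=4: ✓ (witness j=4)
  i=5: ✓ (witness j=5)
  i=6: ✓ (witness j=6)
  i=7: ✓ (witness j=7)
  i=8: ✓ (witness j=8)
  i=9: ✓ (witness j=9)
  i=10: ✓ (witness j=10)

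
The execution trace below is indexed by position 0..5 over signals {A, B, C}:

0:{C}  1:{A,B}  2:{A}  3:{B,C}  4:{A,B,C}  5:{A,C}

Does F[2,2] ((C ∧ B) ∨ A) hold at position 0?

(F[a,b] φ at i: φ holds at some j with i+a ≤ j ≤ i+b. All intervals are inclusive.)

Check ((C ∧ B) ∨ A) at each j in [2,2]:
  j=2: true
Found at j=2 → formula holds.

True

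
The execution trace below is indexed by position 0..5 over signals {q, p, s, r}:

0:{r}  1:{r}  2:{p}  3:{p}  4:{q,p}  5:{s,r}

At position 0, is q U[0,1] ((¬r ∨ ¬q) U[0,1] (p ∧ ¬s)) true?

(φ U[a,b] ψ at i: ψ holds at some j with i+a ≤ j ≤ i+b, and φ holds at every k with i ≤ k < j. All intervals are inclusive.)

Need some j in [0,1] with ((¬r ∨ ¬q) U[0,1] (p ∧ ¬s)), and q at every k in [0,j-1].
  j=0: ((¬r ∨ ¬q) U[0,1] (p ∧ ¬s)) — fails.
  j=1: ((¬r ∨ ¬q) U[0,1] (p ∧ ¬s)) holds, but q fails at k=0 → not this j.
No j in the window works → until fails.

False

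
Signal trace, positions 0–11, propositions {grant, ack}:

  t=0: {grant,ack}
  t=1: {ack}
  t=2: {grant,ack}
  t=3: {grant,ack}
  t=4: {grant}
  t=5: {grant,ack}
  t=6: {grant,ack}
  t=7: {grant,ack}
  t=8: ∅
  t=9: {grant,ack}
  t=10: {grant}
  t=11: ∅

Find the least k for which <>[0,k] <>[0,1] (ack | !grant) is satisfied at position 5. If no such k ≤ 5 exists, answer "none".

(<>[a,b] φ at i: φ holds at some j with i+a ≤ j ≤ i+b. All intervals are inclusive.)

Scan j = 5,6,… for <>[0,1] (ack | !grant):
  j=5: holds
First hit at j=5, so smallest k = 5-5 = 0.

0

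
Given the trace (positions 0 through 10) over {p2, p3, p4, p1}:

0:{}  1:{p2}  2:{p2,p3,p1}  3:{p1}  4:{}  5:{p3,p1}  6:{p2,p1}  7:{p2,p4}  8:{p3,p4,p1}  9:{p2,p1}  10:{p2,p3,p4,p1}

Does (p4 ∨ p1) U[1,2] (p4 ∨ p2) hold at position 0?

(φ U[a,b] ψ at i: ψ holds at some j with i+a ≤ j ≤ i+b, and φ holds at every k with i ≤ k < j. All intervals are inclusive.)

False

Need some j in [1,2] with (p4 ∨ p2), and (p4 ∨ p1) at every k in [0,j-1].
  j=1: (p4 ∨ p2) holds, but (p4 ∨ p1) fails at k=0 → not this j.
  j=2: (p4 ∨ p2) holds, but (p4 ∨ p1) fails at k=0 → not this j.
No j in the window works → until fails.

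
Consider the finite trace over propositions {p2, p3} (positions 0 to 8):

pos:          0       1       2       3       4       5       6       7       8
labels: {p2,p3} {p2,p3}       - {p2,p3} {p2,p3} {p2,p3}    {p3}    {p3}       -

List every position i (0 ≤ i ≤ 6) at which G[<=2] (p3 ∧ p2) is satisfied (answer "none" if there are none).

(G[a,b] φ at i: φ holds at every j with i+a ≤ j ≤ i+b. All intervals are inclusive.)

3

Evaluate at each i in [0,6]:
  i=0: ✗ (fails at j=2)
  i=1: ✗ (fails at j=2)
  i=2: ✗ (fails at j=2)
  i=3: ✓ (all of [3,5])
  i=4: ✗ (fails at j=6)
  i=5: ✗ (fails at j=6)
  i=6: ✗ (fails at j=6)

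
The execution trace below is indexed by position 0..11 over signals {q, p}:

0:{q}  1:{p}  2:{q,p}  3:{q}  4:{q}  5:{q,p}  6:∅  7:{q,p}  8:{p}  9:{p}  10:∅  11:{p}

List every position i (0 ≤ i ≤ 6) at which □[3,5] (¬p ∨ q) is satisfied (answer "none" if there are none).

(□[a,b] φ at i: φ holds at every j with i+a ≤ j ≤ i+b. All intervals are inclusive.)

Evaluate at each i in [0,6]:
  i=0: ✓ (all of [3,5])
  i=1: ✓ (all of [4,6])
  i=2: ✓ (all of [5,7])
  i=3: ✗ (fails at j=8)
  i=4: ✗ (fails at j=8)
  i=5: ✗ (fails at j=8)
  i=6: ✗ (fails at j=9)

0, 1, 2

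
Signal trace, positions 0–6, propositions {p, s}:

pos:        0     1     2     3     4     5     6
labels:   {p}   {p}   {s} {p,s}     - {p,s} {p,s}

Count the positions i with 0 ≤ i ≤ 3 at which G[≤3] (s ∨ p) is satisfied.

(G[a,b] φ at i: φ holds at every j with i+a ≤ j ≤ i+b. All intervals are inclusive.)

Evaluate at each i in [0,3]:
  i=0: ✓ (all of [0,3])
  i=1: ✗ (fails at j=4)
  i=2: ✗ (fails at j=4)
  i=3: ✗ (fails at j=4)
Positions where it holds: {0} → 1.

1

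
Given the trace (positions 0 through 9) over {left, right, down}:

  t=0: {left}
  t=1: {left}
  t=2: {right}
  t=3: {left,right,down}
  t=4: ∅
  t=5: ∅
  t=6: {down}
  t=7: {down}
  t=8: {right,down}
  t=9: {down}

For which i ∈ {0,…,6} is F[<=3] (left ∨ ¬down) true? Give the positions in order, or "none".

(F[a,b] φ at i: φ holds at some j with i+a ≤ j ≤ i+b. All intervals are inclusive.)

Evaluate at each i in [0,6]:
  i=0: ✓ (witness j=0)
  i=1: ✓ (witness j=1)
  i=2: ✓ (witness j=2)
  i=3: ✓ (witness j=3)
  i=4: ✓ (witness j=4)
  i=5: ✓ (witness j=5)
  i=6: ✗ (none in [6,9])

0, 1, 2, 3, 4, 5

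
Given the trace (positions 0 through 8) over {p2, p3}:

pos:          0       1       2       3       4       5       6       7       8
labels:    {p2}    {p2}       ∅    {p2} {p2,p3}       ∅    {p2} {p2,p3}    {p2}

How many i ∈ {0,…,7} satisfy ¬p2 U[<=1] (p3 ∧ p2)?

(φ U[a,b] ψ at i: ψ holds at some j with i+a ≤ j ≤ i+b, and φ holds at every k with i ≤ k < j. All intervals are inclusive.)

2

Evaluate at each i in [0,7]:
  i=0: ✗ (no rhs in [0,1])
  i=1: ✗ (no rhs in [1,2])
  i=2: ✗ (no rhs in [2,3])
  i=3: ✗ (lhs fails at k=3 before rhs at j=4)
  i=4: ✓ (rhs at j=4)
  i=5: ✗ (no rhs in [5,6])
  i=6: ✗ (lhs fails at k=6 before rhs at j=7)
  i=7: ✓ (rhs at j=7)
Positions where it holds: {4, 7} → 2.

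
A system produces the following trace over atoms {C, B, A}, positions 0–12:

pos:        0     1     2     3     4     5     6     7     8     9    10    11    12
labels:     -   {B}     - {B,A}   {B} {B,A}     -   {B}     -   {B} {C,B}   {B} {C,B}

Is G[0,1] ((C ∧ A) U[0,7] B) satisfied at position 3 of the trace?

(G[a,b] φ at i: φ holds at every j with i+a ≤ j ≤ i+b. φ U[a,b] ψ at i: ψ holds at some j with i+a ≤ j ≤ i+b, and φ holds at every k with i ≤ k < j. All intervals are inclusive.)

Check ((C ∧ A) U[0,7] B) at every j in [3,4]:
  j=3: holds
  j=4: holds
All positions satisfy it → formula holds.

Holds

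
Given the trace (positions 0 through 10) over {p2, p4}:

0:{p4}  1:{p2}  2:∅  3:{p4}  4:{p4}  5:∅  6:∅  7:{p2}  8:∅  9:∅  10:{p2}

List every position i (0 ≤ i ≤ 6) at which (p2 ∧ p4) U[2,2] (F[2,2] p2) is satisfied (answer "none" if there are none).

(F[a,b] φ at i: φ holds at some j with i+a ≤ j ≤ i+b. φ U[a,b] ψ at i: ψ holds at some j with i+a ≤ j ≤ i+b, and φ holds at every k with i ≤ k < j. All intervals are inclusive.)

Evaluate at each i in [0,6]:
  i=0: ✗ (no rhs in [2,2])
  i=1: ✗ (no rhs in [3,3])
  i=2: ✗ (no rhs in [4,4])
  i=3: ✗ (lhs fails at k=3 before rhs at j=5)
  i=4: ✗ (no rhs in [6,6])
  i=5: ✗ (no rhs in [7,7])
  i=6: ✗ (lhs fails at k=6 before rhs at j=8)

none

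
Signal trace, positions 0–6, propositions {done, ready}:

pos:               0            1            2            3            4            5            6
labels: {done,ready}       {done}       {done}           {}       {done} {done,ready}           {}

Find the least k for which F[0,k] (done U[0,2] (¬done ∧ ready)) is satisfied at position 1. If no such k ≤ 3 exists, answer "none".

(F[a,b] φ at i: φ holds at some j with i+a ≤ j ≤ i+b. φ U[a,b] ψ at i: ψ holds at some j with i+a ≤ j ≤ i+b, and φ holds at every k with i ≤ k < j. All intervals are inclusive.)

Scan j = 1,2,… for (done U[0,2] (¬done ∧ ready)):
  j=1: fails
  j=2: fails
  j=3: fails
  j=4: fails
No j in [1,4] satisfies it → none.

none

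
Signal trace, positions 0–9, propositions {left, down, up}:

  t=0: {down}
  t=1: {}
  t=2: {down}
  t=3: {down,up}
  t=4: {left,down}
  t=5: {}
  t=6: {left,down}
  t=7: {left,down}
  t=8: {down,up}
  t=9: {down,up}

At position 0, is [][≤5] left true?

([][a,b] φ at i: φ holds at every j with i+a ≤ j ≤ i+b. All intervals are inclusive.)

No

Check left at every j in [0,5]:
  j=0: false
  j=1: false
  j=2: false
  j=3: false
  j=4: true
  j=5: false
Fails at j=0 → formula fails.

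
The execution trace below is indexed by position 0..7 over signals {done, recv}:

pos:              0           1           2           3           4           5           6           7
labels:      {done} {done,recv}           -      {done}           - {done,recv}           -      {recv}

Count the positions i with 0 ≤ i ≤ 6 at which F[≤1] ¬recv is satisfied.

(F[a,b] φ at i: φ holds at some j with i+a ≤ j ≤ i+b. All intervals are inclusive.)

Evaluate at each i in [0,6]:
  i=0: ✓ (witness j=0)
  i=1: ✓ (witness j=2)
  i=2: ✓ (witness j=2)
  i=3: ✓ (witness j=3)
  i=4: ✓ (witness j=4)
  i=5: ✓ (witness j=6)
  i=6: ✓ (witness j=6)
Positions where it holds: {0, 1, 2, 3, 4, 5, 6} → 7.

7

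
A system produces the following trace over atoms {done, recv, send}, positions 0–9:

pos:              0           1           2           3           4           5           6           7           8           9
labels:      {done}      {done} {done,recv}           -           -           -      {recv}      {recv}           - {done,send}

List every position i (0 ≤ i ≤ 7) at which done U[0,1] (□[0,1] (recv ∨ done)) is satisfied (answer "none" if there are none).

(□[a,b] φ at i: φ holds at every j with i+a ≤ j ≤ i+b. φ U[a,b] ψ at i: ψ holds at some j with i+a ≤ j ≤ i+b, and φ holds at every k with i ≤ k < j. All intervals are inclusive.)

Evaluate at each i in [0,7]:
  i=0: ✓ (rhs at j=0)
  i=1: ✓ (rhs at j=1)
  i=2: ✗ (no rhs in [2,3])
  i=3: ✗ (no rhs in [3,4])
  i=4: ✗ (no rhs in [4,5])
  i=5: ✗ (lhs fails at k=5 before rhs at j=6)
  i=6: ✓ (rhs at j=6)
  i=7: ✗ (no rhs in [7,8])

0, 1, 6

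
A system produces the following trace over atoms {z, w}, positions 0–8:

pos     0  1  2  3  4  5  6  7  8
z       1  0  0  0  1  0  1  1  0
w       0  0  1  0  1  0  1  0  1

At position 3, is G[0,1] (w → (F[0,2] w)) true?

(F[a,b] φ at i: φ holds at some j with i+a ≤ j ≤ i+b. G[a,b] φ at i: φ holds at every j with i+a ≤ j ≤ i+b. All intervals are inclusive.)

Check (w → (F[0,2] w)) at every j in [3,4]:
  j=3: antecedent false → ✓
  j=4: antecedent true; consequent holds (witness at 4) → ✓
All positions satisfy it → formula holds.

Yes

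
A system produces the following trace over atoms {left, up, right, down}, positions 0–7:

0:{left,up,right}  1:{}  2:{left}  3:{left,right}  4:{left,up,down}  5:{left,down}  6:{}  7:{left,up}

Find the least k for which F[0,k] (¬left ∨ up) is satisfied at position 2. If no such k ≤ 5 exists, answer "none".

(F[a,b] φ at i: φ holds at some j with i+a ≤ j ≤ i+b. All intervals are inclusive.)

2

Scan j = 2,3,… for (¬left ∨ up):
  j=2: fails
  j=3: fails
  j=4: holds
First hit at j=4, so smallest k = 4-2 = 2.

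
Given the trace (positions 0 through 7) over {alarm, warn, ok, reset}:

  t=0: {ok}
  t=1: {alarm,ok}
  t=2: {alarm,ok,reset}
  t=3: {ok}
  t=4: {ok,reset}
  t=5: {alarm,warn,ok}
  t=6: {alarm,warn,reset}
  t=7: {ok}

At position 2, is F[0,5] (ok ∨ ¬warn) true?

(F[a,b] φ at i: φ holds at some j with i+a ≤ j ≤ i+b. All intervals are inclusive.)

Holds

Check (ok ∨ ¬warn) at each j in [2,7]:
  j=2: true
  j=3: true
  j=4: true
  j=5: true
  j=6: false
  j=7: true
Found at j=2 → formula holds.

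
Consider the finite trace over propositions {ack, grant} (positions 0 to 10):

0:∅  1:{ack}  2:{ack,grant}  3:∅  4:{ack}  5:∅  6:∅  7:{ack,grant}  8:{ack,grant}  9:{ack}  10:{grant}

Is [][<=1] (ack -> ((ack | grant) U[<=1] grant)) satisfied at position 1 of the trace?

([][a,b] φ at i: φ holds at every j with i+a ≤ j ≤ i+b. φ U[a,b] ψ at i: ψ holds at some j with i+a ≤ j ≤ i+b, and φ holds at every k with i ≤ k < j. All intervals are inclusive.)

Check (ack -> ((ack | grant) U[<=1] grant)) at every j in [1,2]:
  j=1: antecedent true; consequent holds → ✓
  j=2: antecedent true; consequent holds → ✓
All positions satisfy it → formula holds.

Yes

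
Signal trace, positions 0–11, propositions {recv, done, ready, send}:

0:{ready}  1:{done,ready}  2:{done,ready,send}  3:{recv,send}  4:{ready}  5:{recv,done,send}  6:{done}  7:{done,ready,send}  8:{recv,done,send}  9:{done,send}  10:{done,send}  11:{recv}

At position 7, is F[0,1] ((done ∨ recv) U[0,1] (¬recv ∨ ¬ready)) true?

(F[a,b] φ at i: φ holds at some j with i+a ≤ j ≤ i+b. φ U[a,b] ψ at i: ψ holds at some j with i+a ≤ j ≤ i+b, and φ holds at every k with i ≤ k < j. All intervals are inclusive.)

Check ((done ∨ recv) U[0,1] (¬recv ∨ ¬ready)) at each j in [7,8]:
  j=7: holds
  j=8: holds
Found at j=7 → formula holds.

Yes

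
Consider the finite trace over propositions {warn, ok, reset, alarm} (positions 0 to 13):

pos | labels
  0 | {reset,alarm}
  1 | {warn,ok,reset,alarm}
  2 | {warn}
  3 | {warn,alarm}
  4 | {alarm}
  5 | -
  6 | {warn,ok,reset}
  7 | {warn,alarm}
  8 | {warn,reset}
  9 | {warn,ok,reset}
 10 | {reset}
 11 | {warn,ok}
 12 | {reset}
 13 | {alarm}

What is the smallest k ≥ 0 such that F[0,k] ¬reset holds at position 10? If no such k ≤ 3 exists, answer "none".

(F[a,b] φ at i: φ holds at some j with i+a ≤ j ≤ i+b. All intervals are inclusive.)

1

Scan j = 10,11,… for ¬reset:
  j=10: fails
  j=11: holds
First hit at j=11, so smallest k = 11-10 = 1.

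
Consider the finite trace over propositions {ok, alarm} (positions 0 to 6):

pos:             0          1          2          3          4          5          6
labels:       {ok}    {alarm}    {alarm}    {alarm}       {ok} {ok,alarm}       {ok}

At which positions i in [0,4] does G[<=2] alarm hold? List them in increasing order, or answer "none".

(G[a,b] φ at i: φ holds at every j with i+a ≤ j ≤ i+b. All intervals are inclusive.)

1

Evaluate at each i in [0,4]:
  i=0: ✗ (fails at j=0)
  i=1: ✓ (all of [1,3])
  i=2: ✗ (fails at j=4)
  i=3: ✗ (fails at j=4)
  i=4: ✗ (fails at j=4)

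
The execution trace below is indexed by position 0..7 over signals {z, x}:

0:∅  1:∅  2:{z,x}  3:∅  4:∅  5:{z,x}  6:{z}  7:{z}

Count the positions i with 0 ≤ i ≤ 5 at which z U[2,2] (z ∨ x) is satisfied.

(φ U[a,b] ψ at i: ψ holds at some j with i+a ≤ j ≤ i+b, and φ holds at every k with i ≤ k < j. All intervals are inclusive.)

Evaluate at each i in [0,5]:
  i=0: ✗ (lhs fails at k=0 before rhs at j=2)
  i=1: ✗ (no rhs in [3,3])
  i=2: ✗ (no rhs in [4,4])
  i=3: ✗ (lhs fails at k=3 before rhs at j=5)
  i=4: ✗ (lhs fails at k=4 before rhs at j=6)
  i=5: ✓ (rhs at j=7; lhs holds on [5,6])
Positions where it holds: {5} → 1.

1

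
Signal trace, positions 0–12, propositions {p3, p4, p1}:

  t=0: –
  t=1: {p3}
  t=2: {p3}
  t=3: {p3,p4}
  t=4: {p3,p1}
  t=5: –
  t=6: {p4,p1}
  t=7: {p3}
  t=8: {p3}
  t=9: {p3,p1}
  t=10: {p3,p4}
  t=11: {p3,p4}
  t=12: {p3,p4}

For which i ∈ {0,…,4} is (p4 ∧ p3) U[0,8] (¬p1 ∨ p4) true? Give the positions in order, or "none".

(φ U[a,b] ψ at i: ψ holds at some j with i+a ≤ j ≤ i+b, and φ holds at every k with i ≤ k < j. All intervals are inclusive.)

0, 1, 2, 3

Evaluate at each i in [0,4]:
  i=0: ✓ (rhs at j=0)
  i=1: ✓ (rhs at j=1)
  i=2: ✓ (rhs at j=2)
  i=3: ✓ (rhs at j=3)
  i=4: ✗ (lhs fails at k=4 before rhs at j=5)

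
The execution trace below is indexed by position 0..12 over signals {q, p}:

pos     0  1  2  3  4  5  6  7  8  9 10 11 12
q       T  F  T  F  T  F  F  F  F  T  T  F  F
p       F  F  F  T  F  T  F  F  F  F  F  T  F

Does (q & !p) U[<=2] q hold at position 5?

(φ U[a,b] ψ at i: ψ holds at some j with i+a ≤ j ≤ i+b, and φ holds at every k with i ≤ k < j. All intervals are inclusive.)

No

Need some j in [5,7] with q, and (q & !p) at every k in [5,j-1].
  j=5: q false.
  j=6: q false.
  j=7: q false.
No j in the window works → until fails.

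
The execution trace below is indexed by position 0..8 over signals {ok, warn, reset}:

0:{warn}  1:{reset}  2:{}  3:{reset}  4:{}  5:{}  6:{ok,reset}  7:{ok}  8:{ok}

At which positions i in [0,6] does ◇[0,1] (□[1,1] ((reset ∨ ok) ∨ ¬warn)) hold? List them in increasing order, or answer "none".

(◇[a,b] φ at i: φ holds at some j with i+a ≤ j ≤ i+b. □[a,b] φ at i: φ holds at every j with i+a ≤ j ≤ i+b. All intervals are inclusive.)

Evaluate at each i in [0,6]:
  i=0: ✓ (witness j=0)
  i=1: ✓ (witness j=1)
  i=2: ✓ (witness j=2)
  i=3: ✓ (witness j=3)
  i=4: ✓ (witness j=4)
  i=5: ✓ (witness j=5)
  i=6: ✓ (witness j=6)

0, 1, 2, 3, 4, 5, 6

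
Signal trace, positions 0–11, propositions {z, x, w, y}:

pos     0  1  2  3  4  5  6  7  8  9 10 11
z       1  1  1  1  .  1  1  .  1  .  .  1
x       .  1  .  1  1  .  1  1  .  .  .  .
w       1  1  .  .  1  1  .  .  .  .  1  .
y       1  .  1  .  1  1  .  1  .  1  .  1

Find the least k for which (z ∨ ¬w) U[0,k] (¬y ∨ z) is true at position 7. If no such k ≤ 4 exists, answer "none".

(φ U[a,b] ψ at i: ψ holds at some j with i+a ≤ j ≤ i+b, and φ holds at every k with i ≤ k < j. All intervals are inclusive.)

Need earliest j ≥ 7 with (¬y ∨ z), and (z ∨ ¬w) at every k in [7,j-1].
  j=7: rhs fails.
  j=8: rhs holds; lhs holds on [7,7]. k = 1.

1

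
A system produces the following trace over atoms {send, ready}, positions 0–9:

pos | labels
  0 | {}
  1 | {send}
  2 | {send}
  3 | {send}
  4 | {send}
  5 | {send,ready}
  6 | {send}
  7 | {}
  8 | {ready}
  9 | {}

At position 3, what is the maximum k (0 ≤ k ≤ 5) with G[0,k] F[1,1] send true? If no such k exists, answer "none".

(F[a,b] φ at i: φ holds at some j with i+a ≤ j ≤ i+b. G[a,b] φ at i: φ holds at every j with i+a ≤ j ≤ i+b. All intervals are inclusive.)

2

F[1,1] send must hold from j=3 onward; find where it first fails.
  j=3: holds
  j=4: holds
  j=5: holds
  j=6: fails
Holds on [3,5], so largest k = 2.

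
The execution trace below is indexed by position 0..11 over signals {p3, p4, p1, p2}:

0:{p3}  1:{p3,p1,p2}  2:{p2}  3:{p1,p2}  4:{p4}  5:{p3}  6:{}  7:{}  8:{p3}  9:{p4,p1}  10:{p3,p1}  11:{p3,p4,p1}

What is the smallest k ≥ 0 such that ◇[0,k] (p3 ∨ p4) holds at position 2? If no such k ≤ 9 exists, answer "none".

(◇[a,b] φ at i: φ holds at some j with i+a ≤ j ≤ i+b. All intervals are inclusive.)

2

Scan j = 2,3,… for (p3 ∨ p4):
  j=2: fails
  j=3: fails
  j=4: holds
First hit at j=4, so smallest k = 4-2 = 2.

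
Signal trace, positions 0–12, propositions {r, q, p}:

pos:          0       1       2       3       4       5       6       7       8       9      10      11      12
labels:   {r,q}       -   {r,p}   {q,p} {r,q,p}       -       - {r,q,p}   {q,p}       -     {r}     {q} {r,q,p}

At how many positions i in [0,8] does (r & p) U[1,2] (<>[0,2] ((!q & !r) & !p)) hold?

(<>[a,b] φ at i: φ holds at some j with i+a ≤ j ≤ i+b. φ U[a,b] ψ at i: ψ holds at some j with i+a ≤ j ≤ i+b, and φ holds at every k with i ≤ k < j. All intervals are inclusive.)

Evaluate at each i in [0,8]:
  i=0: ✗ (lhs fails at k=0 before rhs at j=1)
  i=1: ✗ (lhs fails at k=1 before rhs at j=3)
  i=2: ✓ (rhs at j=3; lhs holds on [2,2])
  i=3: ✗ (lhs fails at k=3 before rhs at j=4)
  i=4: ✓ (rhs at j=5; lhs holds on [4,4])
  i=5: ✗ (lhs fails at k=5 before rhs at j=6)
  i=6: ✗ (lhs fails at k=6 before rhs at j=7)
  i=7: ✓ (rhs at j=8; lhs holds on [7,7])
  i=8: ✗ (lhs fails at k=8 before rhs at j=9)
Positions where it holds: {2, 4, 7} → 3.

3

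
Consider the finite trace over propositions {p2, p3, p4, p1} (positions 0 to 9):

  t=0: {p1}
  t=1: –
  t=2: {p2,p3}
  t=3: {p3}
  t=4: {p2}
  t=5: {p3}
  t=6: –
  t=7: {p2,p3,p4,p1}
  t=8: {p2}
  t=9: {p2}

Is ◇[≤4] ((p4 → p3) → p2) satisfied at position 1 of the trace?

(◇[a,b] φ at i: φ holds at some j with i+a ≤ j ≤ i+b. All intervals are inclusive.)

True

Check ((p4 → p3) → p2) at each j in [1,5]:
  j=1: false
  j=2: true
  j=3: false
  j=4: true
  j=5: false
Found at j=2 → formula holds.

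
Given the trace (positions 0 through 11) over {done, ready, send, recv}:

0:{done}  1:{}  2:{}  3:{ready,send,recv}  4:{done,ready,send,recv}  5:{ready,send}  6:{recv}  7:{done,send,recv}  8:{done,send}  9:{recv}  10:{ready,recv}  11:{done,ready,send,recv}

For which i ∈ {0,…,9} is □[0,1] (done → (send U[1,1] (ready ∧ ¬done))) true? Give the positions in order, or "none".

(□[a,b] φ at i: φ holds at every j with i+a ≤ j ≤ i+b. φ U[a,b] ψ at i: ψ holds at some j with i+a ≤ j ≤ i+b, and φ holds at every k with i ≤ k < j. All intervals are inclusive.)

Evaluate at each i in [0,9]:
  i=0: ✗ (fails at j=0)
  i=1: ✓ (all of [1,2])
  i=2: ✓ (all of [2,3])
  i=3: ✓ (all of [3,4])
  i=4: ✓ (all of [4,5])
  i=5: ✓ (all of [5,6])
  i=6: ✗ (fails at j=7)
  i=7: ✗ (fails at j=7)
  i=8: ✗ (fails at j=8)
  i=9: ✓ (all of [9,10])

1, 2, 3, 4, 5, 9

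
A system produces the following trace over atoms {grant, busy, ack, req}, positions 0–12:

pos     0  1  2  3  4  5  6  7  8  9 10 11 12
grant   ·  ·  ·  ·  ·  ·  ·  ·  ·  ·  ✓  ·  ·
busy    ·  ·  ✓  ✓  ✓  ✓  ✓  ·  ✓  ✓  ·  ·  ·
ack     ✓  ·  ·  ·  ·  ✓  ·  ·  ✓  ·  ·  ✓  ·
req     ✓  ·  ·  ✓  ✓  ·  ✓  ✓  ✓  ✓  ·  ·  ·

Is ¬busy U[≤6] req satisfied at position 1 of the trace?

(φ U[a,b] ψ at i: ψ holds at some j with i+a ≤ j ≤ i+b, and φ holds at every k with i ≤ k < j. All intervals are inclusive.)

False

Need some j in [1,7] with req, and ¬busy at every k in [1,j-1].
  j=1: req false.
  j=2: req false.
  j=3: req holds, but ¬busy fails at k=2 → not this j.
  j=4: req holds, but ¬busy fails at k=2 → not this j.
  j=5: req false.
  j=6: req holds, but ¬busy fails at k=2 → not this j.
  j=7: req holds, but ¬busy fails at k=2 → not this j.
No j in the window works → until fails.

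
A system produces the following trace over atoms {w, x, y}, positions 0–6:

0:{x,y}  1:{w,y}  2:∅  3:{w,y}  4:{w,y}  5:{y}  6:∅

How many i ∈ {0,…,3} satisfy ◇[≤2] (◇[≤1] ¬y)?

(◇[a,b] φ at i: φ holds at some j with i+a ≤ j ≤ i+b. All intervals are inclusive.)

Evaluate at each i in [0,3]:
  i=0: ✓ (witness j=1)
  i=1: ✓ (witness j=1)
  i=2: ✓ (witness j=2)
  i=3: ✓ (witness j=5)
Positions where it holds: {0, 1, 2, 3} → 4.

4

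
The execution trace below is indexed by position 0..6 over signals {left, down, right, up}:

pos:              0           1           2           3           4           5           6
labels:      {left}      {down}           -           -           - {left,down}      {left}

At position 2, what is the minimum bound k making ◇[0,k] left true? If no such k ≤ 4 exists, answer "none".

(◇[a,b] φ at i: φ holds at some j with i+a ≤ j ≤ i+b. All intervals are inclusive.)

3

Scan j = 2,3,… for left:
  j=2: fails
  j=3: fails
  j=4: fails
  j=5: holds
First hit at j=5, so smallest k = 5-2 = 3.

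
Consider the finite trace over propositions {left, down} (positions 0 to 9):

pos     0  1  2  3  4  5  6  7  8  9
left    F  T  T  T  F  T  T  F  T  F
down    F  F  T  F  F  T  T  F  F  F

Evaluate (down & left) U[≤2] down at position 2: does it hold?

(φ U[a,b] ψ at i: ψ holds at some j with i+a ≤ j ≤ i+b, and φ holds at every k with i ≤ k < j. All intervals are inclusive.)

Need some j in [2,4] with down, and (down & left) at every k in [2,j-1].
  j=2: down holds; no prefix to check → satisfied.

Yes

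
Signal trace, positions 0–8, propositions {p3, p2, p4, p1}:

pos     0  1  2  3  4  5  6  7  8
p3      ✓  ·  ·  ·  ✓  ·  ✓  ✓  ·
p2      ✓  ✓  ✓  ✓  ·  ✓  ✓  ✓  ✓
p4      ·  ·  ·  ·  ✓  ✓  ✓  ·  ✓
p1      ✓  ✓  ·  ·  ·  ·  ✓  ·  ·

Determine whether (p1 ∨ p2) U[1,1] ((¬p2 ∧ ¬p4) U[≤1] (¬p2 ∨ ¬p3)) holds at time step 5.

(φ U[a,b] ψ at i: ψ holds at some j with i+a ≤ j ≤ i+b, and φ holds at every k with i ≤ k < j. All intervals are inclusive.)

False

Need some j in [6,6] with ((¬p2 ∧ ¬p4) U[≤1] (¬p2 ∨ ¬p3)), and (p1 ∨ p2) at every k in [5,j-1].
  j=6: ((¬p2 ∧ ¬p4) U[≤1] (¬p2 ∨ ¬p3)) — fails.
No j in the window works → until fails.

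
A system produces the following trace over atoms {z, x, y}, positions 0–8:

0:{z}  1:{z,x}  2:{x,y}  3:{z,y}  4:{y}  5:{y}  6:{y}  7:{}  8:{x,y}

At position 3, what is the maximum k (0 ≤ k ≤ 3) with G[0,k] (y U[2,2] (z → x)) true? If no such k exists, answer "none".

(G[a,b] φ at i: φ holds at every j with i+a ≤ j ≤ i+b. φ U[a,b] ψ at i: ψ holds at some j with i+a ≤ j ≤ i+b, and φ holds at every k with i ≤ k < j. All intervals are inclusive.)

(y U[2,2] (z → x)) must hold from j=3 onward; find where it first fails.
  j=3: holds
  j=4: holds
  j=5: holds
  j=6: fails
Holds on [3,5], so largest k = 2.

2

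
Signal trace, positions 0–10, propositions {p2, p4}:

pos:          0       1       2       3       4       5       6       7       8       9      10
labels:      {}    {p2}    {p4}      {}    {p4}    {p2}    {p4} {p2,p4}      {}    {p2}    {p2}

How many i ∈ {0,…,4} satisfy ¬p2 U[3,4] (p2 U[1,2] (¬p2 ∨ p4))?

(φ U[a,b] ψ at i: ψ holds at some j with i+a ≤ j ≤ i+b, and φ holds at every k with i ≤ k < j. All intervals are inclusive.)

Evaluate at each i in [0,4]:
  i=0: ✗ (no rhs in [3,4])
  i=1: ✗ (lhs fails at k=1 before rhs at j=5)
  i=2: ✓ (rhs at j=5; lhs holds on [2,4])
  i=3: ✗ (lhs fails at k=5 before rhs at j=7)
  i=4: ✗ (lhs fails at k=5 before rhs at j=7)
Positions where it holds: {2} → 1.

1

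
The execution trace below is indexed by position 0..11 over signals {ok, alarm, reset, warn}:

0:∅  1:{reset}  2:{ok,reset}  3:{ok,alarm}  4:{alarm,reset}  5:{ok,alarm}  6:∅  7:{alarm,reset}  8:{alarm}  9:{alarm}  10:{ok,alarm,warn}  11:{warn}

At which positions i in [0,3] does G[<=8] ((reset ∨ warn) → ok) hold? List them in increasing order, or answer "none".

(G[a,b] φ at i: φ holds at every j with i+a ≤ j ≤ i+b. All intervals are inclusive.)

none

Evaluate at each i in [0,3]:
  i=0: ✗ (fails at j=1)
  i=1: ✗ (fails at j=1)
  i=2: ✗ (fails at j=4)
  i=3: ✗ (fails at j=4)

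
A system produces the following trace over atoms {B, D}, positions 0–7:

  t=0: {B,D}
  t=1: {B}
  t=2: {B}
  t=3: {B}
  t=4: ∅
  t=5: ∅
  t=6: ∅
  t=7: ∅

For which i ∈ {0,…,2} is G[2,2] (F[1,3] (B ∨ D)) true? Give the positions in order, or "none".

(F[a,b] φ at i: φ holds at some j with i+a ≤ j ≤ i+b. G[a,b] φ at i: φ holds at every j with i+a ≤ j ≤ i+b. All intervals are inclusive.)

0

Evaluate at each i in [0,2]:
  i=0: ✓ (all of [2,2])
  i=1: ✗ (fails at j=3)
  i=2: ✗ (fails at j=4)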